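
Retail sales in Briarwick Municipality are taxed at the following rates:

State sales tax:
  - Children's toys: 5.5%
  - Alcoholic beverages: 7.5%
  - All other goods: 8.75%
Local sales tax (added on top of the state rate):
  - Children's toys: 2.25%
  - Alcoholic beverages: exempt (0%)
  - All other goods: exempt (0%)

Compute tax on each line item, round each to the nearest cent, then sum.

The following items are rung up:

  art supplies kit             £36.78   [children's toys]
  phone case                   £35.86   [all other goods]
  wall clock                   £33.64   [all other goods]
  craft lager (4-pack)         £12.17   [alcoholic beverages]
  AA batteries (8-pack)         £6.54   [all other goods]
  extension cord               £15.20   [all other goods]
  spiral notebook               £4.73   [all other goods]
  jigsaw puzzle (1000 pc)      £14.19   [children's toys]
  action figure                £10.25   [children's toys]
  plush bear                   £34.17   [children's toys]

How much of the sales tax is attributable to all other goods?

£8.39

Phone case £35.86: all other goods → 8.75% + 0% local = 8.75% → £3.14
Wall clock £33.64: all other goods → 8.75% + 0% local = 8.75% → £2.94
AA batteries (8-pack) £6.54: all other goods → 8.75% + 0% local = 8.75% → £0.57
Extension cord £15.20: all other goods → 8.75% + 0% local = 8.75% → £1.33
Spiral notebook £4.73: all other goods → 8.75% + 0% local = 8.75% → £0.41
Tax on all other goods = £3.14 + £2.94 + £0.57 + £1.33 + £0.41 = £8.39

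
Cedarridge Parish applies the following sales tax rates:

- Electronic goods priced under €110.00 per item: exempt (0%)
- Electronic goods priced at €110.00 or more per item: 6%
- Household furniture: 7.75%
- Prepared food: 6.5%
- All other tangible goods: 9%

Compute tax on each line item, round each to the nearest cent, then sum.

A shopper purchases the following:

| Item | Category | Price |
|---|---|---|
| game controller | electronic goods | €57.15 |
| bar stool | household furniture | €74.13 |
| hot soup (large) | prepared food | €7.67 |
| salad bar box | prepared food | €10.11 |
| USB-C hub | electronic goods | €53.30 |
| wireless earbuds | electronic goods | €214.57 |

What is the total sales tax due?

Game controller €57.15: electronic goods, under €110.00 → 0% → €0.00
Bar stool €74.13: household furniture → 7.75% → €5.75
Hot soup (large) €7.67: prepared food → 6.5% → €0.50
Salad bar box €10.11: prepared food → 6.5% → €0.66
USB-C hub €53.30: electronic goods, under €110.00 → 0% → €0.00
Wireless earbuds €214.57: electronic goods, €110.00 or more → 6% → €12.87
Total tax = €5.75 + €0.50 + €0.66 + €12.87 = €19.78

€19.78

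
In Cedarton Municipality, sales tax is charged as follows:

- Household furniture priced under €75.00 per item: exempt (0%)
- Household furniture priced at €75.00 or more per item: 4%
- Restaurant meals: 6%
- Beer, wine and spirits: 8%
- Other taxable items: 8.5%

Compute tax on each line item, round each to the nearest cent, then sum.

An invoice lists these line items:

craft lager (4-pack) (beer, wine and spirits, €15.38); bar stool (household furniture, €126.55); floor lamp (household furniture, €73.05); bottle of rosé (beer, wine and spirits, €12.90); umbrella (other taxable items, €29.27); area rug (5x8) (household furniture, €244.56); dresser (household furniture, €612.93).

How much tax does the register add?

€44.11

Craft lager (4-pack) €15.38: beer, wine and spirits → 8% → €1.23
Bar stool €126.55: household furniture, €75.00 or more → 4% → €5.06
Floor lamp €73.05: household furniture, under €75.00 → 0% → €0.00
Bottle of rosé €12.90: beer, wine and spirits → 8% → €1.03
Umbrella €29.27: other taxable items → 8.5% → €2.49
Area rug (5x8) €244.56: household furniture, €75.00 or more → 4% → €9.78
Dresser €612.93: household furniture, €75.00 or more → 4% → €24.52
Total tax = €1.23 + €5.06 + €1.03 + €2.49 + €9.78 + €24.52 = €44.11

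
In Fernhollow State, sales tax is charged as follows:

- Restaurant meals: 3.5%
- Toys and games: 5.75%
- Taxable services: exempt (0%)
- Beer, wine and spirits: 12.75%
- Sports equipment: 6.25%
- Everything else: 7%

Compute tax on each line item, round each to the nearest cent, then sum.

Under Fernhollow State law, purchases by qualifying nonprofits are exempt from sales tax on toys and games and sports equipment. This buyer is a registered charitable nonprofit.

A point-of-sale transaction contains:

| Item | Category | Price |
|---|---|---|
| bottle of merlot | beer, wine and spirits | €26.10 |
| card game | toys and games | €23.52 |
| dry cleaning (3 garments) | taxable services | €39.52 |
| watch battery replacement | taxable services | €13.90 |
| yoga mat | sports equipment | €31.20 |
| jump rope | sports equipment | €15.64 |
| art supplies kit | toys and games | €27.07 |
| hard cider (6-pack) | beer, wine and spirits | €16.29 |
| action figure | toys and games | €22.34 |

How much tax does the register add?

€5.41

Bottle of merlot €26.10: beer, wine and spirits → 12.75% → €3.33
Card game €23.52: toys and games, buyer-exempt → 0% → €0.00
Dry cleaning (3 garments) €39.52: taxable services → 0% → €0.00
Watch battery replacement €13.90: taxable services → 0% → €0.00
Yoga mat €31.20: sports equipment, buyer-exempt → 0% → €0.00
Jump rope €15.64: sports equipment, buyer-exempt → 0% → €0.00
Art supplies kit €27.07: toys and games, buyer-exempt → 0% → €0.00
Hard cider (6-pack) €16.29: beer, wine and spirits → 12.75% → €2.08
Action figure €22.34: toys and games, buyer-exempt → 0% → €0.00
Total tax = €3.33 + €2.08 = €5.41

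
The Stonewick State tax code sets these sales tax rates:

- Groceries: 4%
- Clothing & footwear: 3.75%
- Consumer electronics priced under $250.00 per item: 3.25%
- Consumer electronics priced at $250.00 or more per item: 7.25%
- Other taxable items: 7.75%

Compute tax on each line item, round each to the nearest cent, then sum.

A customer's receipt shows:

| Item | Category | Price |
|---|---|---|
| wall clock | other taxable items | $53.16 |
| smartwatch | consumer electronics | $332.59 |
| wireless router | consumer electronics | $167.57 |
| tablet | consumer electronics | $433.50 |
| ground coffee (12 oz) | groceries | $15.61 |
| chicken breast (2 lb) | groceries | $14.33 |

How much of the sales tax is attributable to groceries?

$1.19

Ground coffee (12 oz) $15.61: groceries → 4% → $0.62
Chicken breast (2 lb) $14.33: groceries → 4% → $0.57
Tax on groceries = $0.62 + $0.57 = $1.19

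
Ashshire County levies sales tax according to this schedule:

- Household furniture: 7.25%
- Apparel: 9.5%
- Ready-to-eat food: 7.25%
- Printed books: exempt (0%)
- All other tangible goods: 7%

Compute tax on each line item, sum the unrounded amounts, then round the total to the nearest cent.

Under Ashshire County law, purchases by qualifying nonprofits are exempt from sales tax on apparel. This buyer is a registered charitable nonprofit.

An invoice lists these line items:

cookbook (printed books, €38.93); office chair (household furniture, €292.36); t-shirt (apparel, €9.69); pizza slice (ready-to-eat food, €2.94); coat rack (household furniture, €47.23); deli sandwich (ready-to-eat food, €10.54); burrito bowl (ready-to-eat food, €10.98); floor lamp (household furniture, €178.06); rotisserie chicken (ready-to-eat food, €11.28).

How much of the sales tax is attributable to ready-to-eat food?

Pizza slice €2.94: ready-to-eat food → 7.25% → €0.21315
Deli sandwich €10.54: ready-to-eat food → 7.25% → €0.76415
Burrito bowl €10.98: ready-to-eat food → 7.25% → €0.79605
Rotisserie chicken €11.28: ready-to-eat food → 7.25% → €0.8178
Tax on ready-to-eat food: unrounded sum = €2.59115 → €2.59

€2.59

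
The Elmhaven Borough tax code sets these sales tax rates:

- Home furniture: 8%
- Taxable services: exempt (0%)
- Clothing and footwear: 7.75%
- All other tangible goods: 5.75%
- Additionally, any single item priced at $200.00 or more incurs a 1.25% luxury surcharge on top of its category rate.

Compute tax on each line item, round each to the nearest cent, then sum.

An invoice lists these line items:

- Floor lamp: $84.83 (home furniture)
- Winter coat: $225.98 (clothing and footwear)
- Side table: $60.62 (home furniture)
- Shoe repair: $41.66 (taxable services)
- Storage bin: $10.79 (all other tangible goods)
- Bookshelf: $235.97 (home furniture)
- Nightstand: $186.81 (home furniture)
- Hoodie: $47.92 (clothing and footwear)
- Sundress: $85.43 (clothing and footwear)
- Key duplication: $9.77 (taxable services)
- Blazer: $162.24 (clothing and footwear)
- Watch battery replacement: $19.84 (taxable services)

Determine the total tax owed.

Floor lamp $84.83: home furniture → 8% → $6.79
Winter coat $225.98: clothing and footwear → 7.75% + 1.25% surcharge = 9% → $20.34
Side table $60.62: home furniture → 8% → $4.85
Shoe repair $41.66: taxable services → 0% → $0.00
Storage bin $10.79: all other tangible goods → 5.75% → $0.62
Bookshelf $235.97: home furniture → 8% + 1.25% surcharge = 9.25% → $21.83
Nightstand $186.81: home furniture → 8% → $14.94
Hoodie $47.92: clothing and footwear → 7.75% → $3.71
Sundress $85.43: clothing and footwear → 7.75% → $6.62
Key duplication $9.77: taxable services → 0% → $0.00
Blazer $162.24: clothing and footwear → 7.75% → $12.57
Watch battery replacement $19.84: taxable services → 0% → $0.00
Total tax = $6.79 + $20.34 + $4.85 + $0.62 + $21.83 + $14.94 + $3.71 + $6.62 + $12.57 = $92.27

$92.27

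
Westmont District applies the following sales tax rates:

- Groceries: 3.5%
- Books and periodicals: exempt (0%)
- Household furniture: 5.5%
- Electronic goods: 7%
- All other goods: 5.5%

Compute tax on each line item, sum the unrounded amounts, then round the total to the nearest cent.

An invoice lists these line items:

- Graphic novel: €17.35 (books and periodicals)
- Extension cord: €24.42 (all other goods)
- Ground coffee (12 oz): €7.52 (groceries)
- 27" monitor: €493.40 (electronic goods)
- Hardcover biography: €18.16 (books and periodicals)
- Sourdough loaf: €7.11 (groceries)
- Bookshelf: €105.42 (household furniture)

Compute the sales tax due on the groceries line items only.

€0.51

Ground coffee (12 oz) €7.52: groceries → 3.5% → €0.2632
Sourdough loaf €7.11: groceries → 3.5% → €0.24885
Tax on groceries: unrounded sum = €0.51205 → €0.51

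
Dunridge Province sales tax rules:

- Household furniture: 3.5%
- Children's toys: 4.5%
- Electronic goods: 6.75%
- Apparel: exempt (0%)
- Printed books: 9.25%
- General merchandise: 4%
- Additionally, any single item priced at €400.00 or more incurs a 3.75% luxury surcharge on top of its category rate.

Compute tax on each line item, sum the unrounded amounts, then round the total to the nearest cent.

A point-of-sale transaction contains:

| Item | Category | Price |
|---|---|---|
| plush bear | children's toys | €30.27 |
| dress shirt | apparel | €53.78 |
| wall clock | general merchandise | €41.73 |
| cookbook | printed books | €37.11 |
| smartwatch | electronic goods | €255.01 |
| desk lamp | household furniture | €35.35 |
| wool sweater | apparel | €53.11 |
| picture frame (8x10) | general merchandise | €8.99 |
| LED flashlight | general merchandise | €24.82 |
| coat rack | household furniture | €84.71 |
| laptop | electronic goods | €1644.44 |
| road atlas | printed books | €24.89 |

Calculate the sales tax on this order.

Plush bear €30.27: children's toys → 4.5% → €1.36215
Dress shirt €53.78: apparel → 0% → €0.00
Wall clock €41.73: general merchandise → 4% → €1.6692
Cookbook €37.11: printed books → 9.25% → €3.432675
Smartwatch €255.01: electronic goods → 6.75% → €17.213175
Desk lamp €35.35: household furniture → 3.5% → €1.23725
Wool sweater €53.11: apparel → 0% → €0.00
Picture frame (8x10) €8.99: general merchandise → 4% → €0.3596
LED flashlight €24.82: general merchandise → 4% → €0.9928
Coat rack €84.71: household furniture → 3.5% → €2.96485
Laptop €1644.44: electronic goods → 6.75% + 3.75% surcharge = 10.5% → €172.6662
Road atlas €24.89: printed books → 9.25% → €2.302325
Unrounded tax sum = €204.200225 → €204.20

€204.20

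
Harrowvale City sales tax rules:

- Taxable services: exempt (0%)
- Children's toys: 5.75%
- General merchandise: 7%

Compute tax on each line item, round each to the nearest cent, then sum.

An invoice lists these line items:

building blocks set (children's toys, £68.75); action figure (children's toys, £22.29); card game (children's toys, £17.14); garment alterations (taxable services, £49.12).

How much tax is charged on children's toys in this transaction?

£6.22

Building blocks set £68.75: children's toys → 5.75% → £3.95
Action figure £22.29: children's toys → 5.75% → £1.28
Card game £17.14: children's toys → 5.75% → £0.99
Tax on children's toys = £3.95 + £1.28 + £0.99 = £6.22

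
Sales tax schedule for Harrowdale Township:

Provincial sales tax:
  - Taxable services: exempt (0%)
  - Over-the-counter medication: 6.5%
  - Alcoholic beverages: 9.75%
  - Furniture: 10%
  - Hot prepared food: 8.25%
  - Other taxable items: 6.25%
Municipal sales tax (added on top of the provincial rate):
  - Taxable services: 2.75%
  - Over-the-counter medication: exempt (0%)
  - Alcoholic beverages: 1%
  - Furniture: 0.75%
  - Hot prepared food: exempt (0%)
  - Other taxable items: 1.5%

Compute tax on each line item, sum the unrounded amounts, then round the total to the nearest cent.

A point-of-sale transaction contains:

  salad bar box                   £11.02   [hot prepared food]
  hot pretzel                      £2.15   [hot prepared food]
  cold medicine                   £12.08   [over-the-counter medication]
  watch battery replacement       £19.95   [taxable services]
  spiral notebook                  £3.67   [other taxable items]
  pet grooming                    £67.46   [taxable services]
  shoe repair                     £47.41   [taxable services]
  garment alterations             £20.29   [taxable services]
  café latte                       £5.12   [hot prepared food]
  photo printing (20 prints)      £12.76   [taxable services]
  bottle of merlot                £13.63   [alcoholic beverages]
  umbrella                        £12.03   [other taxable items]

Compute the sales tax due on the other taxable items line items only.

£1.22

Spiral notebook £3.67: other taxable items → 6.25% + 1.5% municipal = 7.75% → £0.284425
Umbrella £12.03: other taxable items → 6.25% + 1.5% municipal = 7.75% → £0.932325
Tax on other taxable items: unrounded sum = £1.21675 → £1.22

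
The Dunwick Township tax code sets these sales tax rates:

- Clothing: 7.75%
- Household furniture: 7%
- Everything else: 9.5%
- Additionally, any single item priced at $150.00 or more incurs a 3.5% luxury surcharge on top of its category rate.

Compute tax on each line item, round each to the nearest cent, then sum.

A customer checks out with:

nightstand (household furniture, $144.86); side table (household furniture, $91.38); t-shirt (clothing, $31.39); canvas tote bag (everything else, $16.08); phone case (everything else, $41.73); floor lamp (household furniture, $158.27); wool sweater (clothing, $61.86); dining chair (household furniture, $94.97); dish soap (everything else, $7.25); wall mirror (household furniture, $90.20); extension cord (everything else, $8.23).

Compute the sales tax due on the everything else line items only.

Canvas tote bag $16.08: everything else → 9.5% → $1.53
Phone case $41.73: everything else → 9.5% → $3.96
Dish soap $7.25: everything else → 9.5% → $0.69
Extension cord $8.23: everything else → 9.5% → $0.78
Tax on everything else = $1.53 + $3.96 + $0.69 + $0.78 = $6.96

$6.96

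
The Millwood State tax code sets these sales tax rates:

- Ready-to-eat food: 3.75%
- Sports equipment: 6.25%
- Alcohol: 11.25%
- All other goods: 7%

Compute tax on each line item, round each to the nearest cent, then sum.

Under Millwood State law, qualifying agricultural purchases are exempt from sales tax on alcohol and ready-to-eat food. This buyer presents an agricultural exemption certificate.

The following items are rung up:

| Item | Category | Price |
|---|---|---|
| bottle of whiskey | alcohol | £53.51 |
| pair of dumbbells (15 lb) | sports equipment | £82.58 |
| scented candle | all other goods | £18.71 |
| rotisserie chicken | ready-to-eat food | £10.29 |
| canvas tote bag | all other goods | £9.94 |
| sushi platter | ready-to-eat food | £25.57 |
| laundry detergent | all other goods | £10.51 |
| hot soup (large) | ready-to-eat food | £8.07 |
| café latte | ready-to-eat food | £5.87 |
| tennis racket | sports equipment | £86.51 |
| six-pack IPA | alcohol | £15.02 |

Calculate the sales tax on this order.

Bottle of whiskey £53.51: alcohol, buyer-exempt → 0% → £0.00
Pair of dumbbells (15 lb) £82.58: sports equipment → 6.25% → £5.16
Scented candle £18.71: all other goods → 7% → £1.31
Rotisserie chicken £10.29: ready-to-eat food, buyer-exempt → 0% → £0.00
Canvas tote bag £9.94: all other goods → 7% → £0.70
Sushi platter £25.57: ready-to-eat food, buyer-exempt → 0% → £0.00
Laundry detergent £10.51: all other goods → 7% → £0.74
Hot soup (large) £8.07: ready-to-eat food, buyer-exempt → 0% → £0.00
Café latte £5.87: ready-to-eat food, buyer-exempt → 0% → £0.00
Tennis racket £86.51: sports equipment → 6.25% → £5.41
Six-pack IPA £15.02: alcohol, buyer-exempt → 0% → £0.00
Total tax = £5.16 + £1.31 + £0.70 + £0.74 + £5.41 = £13.32

£13.32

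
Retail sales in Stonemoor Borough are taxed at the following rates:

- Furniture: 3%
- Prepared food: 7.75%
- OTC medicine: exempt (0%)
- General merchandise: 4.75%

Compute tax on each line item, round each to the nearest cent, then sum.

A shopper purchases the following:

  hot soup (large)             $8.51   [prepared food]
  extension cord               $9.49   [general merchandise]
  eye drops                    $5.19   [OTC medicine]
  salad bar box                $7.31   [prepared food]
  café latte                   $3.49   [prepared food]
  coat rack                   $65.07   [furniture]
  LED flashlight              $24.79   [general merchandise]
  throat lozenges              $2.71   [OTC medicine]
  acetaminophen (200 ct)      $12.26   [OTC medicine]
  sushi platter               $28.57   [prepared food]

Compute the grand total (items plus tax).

$174.68

Hot soup (large) $8.51: prepared food → 7.75% → $0.66
Extension cord $9.49: general merchandise → 4.75% → $0.45
Eye drops $5.19: OTC medicine → 0% → $0.00
Salad bar box $7.31: prepared food → 7.75% → $0.57
Café latte $3.49: prepared food → 7.75% → $0.27
Coat rack $65.07: furniture → 3% → $1.95
LED flashlight $24.79: general merchandise → 4.75% → $1.18
Throat lozenges $2.71: OTC medicine → 0% → $0.00
Acetaminophen (200 ct) $12.26: OTC medicine → 0% → $0.00
Sushi platter $28.57: prepared food → 7.75% → $2.21
Subtotal = $167.39; tax = $7.29; total due = $174.68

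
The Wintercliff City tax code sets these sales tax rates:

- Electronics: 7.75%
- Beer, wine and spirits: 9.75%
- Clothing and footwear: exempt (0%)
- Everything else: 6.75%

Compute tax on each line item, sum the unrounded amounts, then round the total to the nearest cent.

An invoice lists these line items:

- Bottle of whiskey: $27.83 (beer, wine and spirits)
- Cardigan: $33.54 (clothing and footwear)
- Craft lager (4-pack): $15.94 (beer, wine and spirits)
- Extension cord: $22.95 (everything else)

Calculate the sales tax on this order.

Bottle of whiskey $27.83: beer, wine and spirits → 9.75% → $2.713425
Cardigan $33.54: clothing and footwear → 0% → $0.00
Craft lager (4-pack) $15.94: beer, wine and spirits → 9.75% → $1.55415
Extension cord $22.95: everything else → 6.75% → $1.549125
Unrounded tax sum = $5.8167 → $5.82

$5.82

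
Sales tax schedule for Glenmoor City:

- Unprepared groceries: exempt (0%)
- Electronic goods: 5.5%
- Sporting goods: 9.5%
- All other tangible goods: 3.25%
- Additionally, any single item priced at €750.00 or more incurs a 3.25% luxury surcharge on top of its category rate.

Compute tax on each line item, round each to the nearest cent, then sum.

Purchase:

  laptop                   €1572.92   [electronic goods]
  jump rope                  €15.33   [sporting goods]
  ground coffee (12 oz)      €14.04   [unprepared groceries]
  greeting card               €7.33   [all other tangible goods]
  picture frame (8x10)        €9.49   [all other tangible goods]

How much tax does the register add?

Laptop €1572.92: electronic goods → 5.5% + 3.25% surcharge = 8.75% → €137.63
Jump rope €15.33: sporting goods → 9.5% → €1.46
Ground coffee (12 oz) €14.04: unprepared groceries → 0% → €0.00
Greeting card €7.33: all other tangible goods → 3.25% → €0.24
Picture frame (8x10) €9.49: all other tangible goods → 3.25% → €0.31
Total tax = €137.63 + €1.46 + €0.24 + €0.31 = €139.64

€139.64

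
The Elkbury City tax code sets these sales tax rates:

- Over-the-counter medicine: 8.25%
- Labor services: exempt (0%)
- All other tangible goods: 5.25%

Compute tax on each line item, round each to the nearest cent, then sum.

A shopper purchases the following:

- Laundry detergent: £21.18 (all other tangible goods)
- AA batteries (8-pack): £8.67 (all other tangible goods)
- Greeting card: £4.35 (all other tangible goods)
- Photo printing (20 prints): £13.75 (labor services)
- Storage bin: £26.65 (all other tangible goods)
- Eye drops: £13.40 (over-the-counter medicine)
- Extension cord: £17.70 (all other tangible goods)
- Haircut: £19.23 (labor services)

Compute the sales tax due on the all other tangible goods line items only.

Laundry detergent £21.18: all other tangible goods → 5.25% → £1.11
AA batteries (8-pack) £8.67: all other tangible goods → 5.25% → £0.46
Greeting card £4.35: all other tangible goods → 5.25% → £0.23
Storage bin £26.65: all other tangible goods → 5.25% → £1.40
Extension cord £17.70: all other tangible goods → 5.25% → £0.93
Tax on all other tangible goods = £1.11 + £0.46 + £0.23 + £1.40 + £0.93 = £4.13

£4.13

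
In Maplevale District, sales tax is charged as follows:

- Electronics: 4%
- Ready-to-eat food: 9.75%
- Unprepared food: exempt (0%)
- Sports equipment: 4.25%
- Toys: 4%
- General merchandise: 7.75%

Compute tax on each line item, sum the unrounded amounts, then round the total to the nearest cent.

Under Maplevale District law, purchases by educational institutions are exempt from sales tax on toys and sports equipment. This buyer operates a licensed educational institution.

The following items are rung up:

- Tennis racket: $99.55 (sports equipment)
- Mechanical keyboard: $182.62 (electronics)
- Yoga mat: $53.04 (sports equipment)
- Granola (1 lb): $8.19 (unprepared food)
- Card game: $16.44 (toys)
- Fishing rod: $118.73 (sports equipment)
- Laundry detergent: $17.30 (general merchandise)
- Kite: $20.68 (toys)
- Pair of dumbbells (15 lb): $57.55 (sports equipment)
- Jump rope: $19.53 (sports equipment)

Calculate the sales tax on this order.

$8.65

Tennis racket $99.55: sports equipment, buyer-exempt → 0% → $0.00
Mechanical keyboard $182.62: electronics → 4% → $7.3048
Yoga mat $53.04: sports equipment, buyer-exempt → 0% → $0.00
Granola (1 lb) $8.19: unprepared food → 0% → $0.00
Card game $16.44: toys, buyer-exempt → 0% → $0.00
Fishing rod $118.73: sports equipment, buyer-exempt → 0% → $0.00
Laundry detergent $17.30: general merchandise → 7.75% → $1.34075
Kite $20.68: toys, buyer-exempt → 0% → $0.00
Pair of dumbbells (15 lb) $57.55: sports equipment, buyer-exempt → 0% → $0.00
Jump rope $19.53: sports equipment, buyer-exempt → 0% → $0.00
Unrounded tax sum = $8.64555 → $8.65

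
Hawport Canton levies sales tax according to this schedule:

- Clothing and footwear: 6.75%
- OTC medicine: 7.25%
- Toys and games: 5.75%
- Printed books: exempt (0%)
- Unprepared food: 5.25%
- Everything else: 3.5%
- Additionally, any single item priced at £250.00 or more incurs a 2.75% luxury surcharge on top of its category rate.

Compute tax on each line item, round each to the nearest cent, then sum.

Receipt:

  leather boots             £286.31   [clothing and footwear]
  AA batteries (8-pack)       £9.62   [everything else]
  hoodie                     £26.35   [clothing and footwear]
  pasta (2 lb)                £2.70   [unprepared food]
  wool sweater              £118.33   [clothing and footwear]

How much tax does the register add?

Leather boots £286.31: clothing and footwear → 6.75% + 2.75% surcharge = 9.5% → £27.20
AA batteries (8-pack) £9.62: everything else → 3.5% → £0.34
Hoodie £26.35: clothing and footwear → 6.75% → £1.78
Pasta (2 lb) £2.70: unprepared food → 5.25% → £0.14
Wool sweater £118.33: clothing and footwear → 6.75% → £7.99
Total tax = £27.20 + £0.34 + £1.78 + £0.14 + £7.99 = £37.45

£37.45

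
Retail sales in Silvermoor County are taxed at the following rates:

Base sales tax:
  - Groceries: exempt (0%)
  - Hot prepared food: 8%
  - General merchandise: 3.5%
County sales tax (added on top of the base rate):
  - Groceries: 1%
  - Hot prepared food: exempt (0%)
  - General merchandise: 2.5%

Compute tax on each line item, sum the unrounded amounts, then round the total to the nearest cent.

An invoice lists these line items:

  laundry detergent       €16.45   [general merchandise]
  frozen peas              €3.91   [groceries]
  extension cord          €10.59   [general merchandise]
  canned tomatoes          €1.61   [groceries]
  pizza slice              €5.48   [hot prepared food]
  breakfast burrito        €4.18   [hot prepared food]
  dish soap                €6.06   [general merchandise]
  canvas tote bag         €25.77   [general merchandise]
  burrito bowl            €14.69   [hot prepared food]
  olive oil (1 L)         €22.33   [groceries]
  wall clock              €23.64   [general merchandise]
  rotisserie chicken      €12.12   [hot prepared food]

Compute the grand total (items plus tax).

Laundry detergent €16.45: general merchandise → 3.5% + 2.5% county = 6% → €0.987
Frozen peas €3.91: groceries → 0% + 1% county = 1% → €0.0391
Extension cord €10.59: general merchandise → 3.5% + 2.5% county = 6% → €0.6354
Canned tomatoes €1.61: groceries → 0% + 1% county = 1% → €0.0161
Pizza slice €5.48: hot prepared food → 8% + 0% county = 8% → €0.4384
Breakfast burrito €4.18: hot prepared food → 8% + 0% county = 8% → €0.3344
Dish soap €6.06: general merchandise → 3.5% + 2.5% county = 6% → €0.3636
Canvas tote bag €25.77: general merchandise → 3.5% + 2.5% county = 6% → €1.5462
Burrito bowl €14.69: hot prepared food → 8% + 0% county = 8% → €1.1752
Olive oil (1 L) €22.33: groceries → 0% + 1% county = 1% → €0.2233
Wall clock €23.64: general merchandise → 3.5% + 2.5% county = 6% → €1.4184
Rotisserie chicken €12.12: hot prepared food → 8% + 0% county = 8% → €0.9696
Subtotal = €146.83; unrounded tax = €8.1467 → €8.15; total due = €154.98

€154.98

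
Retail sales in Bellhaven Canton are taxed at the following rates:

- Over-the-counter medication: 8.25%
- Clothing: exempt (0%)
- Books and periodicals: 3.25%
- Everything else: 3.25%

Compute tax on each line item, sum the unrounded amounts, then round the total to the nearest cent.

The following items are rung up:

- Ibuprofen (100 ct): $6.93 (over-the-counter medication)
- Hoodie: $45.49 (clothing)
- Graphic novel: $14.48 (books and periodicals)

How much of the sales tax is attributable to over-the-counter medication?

Ibuprofen (100 ct) $6.93: over-the-counter medication → 8.25% → $0.571725
Tax on over-the-counter medication: unrounded sum = $0.571725 → $0.57

$0.57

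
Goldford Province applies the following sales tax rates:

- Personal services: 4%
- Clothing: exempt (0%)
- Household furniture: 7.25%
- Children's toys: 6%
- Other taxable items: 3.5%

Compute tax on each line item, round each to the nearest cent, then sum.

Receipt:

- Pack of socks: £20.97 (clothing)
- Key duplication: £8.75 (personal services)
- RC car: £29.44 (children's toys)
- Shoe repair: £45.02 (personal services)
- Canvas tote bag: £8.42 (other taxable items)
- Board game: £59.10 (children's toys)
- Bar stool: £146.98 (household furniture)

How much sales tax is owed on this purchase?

Pack of socks £20.97: clothing → 0% → £0.00
Key duplication £8.75: personal services → 4% → £0.35
RC car £29.44: children's toys → 6% → £1.77
Shoe repair £45.02: personal services → 4% → £1.80
Canvas tote bag £8.42: other taxable items → 3.5% → £0.29
Board game £59.10: children's toys → 6% → £3.55
Bar stool £146.98: household furniture → 7.25% → £10.66
Total tax = £0.35 + £1.77 + £1.80 + £0.29 + £3.55 + £10.66 = £18.42

£18.42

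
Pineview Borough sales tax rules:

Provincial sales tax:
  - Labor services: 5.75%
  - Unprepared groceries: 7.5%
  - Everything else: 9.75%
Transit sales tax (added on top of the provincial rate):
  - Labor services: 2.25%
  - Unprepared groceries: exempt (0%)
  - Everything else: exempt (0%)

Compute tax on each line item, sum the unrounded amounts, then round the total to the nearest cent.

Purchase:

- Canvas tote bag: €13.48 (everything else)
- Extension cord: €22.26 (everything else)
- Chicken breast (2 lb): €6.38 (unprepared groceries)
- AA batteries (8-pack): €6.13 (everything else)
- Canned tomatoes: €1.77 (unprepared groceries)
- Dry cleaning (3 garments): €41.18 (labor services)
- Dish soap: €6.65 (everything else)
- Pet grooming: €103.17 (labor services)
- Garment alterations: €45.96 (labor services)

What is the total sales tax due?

€20.57

Canvas tote bag €13.48: everything else → 9.75% + 0% transit = 9.75% → €1.3143
Extension cord €22.26: everything else → 9.75% + 0% transit = 9.75% → €2.17035
Chicken breast (2 lb) €6.38: unprepared groceries → 7.5% + 0% transit = 7.5% → €0.4785
AA batteries (8-pack) €6.13: everything else → 9.75% + 0% transit = 9.75% → €0.597675
Canned tomatoes €1.77: unprepared groceries → 7.5% + 0% transit = 7.5% → €0.13275
Dry cleaning (3 garments) €41.18: labor services → 5.75% + 2.25% transit = 8% → €3.2944
Dish soap €6.65: everything else → 9.75% + 0% transit = 9.75% → €0.648375
Pet grooming €103.17: labor services → 5.75% + 2.25% transit = 8% → €8.2536
Garment alterations €45.96: labor services → 5.75% + 2.25% transit = 8% → €3.6768
Unrounded tax sum = €20.56675 → €20.57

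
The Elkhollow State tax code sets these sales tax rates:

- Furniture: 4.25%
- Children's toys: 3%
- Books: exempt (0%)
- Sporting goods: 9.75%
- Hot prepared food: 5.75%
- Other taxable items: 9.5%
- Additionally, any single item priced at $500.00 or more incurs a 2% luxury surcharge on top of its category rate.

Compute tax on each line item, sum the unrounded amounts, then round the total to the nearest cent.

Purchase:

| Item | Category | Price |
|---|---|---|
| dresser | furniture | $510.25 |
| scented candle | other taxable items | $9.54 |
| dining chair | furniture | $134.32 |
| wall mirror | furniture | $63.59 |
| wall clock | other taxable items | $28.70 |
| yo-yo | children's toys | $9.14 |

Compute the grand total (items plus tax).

Dresser $510.25: furniture → 4.25% + 2% surcharge = 6.25% → $31.890625
Scented candle $9.54: other taxable items → 9.5% → $0.9063
Dining chair $134.32: furniture → 4.25% → $5.7086
Wall mirror $63.59: furniture → 4.25% → $2.702575
Wall clock $28.70: other taxable items → 9.5% → $2.7265
Yo-yo $9.14: children's toys → 3% → $0.2742
Subtotal = $755.54; unrounded tax = $44.2088 → $44.21; total due = $799.75

$799.75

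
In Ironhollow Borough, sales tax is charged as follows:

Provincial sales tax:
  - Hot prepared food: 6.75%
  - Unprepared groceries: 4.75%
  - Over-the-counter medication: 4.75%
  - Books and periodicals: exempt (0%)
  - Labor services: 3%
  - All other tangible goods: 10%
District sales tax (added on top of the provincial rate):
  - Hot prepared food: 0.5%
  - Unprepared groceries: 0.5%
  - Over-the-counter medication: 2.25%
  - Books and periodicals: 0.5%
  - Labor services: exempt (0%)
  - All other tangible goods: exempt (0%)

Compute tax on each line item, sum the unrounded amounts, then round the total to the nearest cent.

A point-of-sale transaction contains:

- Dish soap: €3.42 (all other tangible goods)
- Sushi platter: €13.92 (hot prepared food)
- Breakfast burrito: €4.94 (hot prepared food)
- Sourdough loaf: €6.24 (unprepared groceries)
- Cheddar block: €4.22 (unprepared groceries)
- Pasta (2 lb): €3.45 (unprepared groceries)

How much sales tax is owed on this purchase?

Dish soap €3.42: all other tangible goods → 10% + 0% district = 10% → €0.342
Sushi platter €13.92: hot prepared food → 6.75% + 0.5% district = 7.25% → €1.0092
Breakfast burrito €4.94: hot prepared food → 6.75% + 0.5% district = 7.25% → €0.35815
Sourdough loaf €6.24: unprepared groceries → 4.75% + 0.5% district = 5.25% → €0.3276
Cheddar block €4.22: unprepared groceries → 4.75% + 0.5% district = 5.25% → €0.22155
Pasta (2 lb) €3.45: unprepared groceries → 4.75% + 0.5% district = 5.25% → €0.181125
Unrounded tax sum = €2.439625 → €2.44

€2.44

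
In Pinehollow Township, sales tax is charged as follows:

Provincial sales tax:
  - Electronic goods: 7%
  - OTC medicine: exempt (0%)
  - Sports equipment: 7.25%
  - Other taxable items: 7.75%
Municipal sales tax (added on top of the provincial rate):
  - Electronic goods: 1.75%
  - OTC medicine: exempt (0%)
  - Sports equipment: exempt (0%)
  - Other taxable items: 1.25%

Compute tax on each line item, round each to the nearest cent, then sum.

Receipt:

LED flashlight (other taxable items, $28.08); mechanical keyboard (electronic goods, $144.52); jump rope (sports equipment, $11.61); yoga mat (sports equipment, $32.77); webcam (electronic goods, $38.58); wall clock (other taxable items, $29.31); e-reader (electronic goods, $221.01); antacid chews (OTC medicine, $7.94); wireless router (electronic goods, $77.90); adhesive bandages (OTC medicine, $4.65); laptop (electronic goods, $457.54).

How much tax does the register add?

$90.61

LED flashlight $28.08: other taxable items → 7.75% + 1.25% municipal = 9% → $2.53
Mechanical keyboard $144.52: electronic goods → 7% + 1.75% municipal = 8.75% → $12.65
Jump rope $11.61: sports equipment → 7.25% + 0% municipal = 7.25% → $0.84
Yoga mat $32.77: sports equipment → 7.25% + 0% municipal = 7.25% → $2.38
Webcam $38.58: electronic goods → 7% + 1.75% municipal = 8.75% → $3.38
Wall clock $29.31: other taxable items → 7.75% + 1.25% municipal = 9% → $2.64
E-reader $221.01: electronic goods → 7% + 1.75% municipal = 8.75% → $19.34
Antacid chews $7.94: OTC medicine → 0% + 0% municipal = 0% → $0.00
Wireless router $77.90: electronic goods → 7% + 1.75% municipal = 8.75% → $6.82
Adhesive bandages $4.65: OTC medicine → 0% + 0% municipal = 0% → $0.00
Laptop $457.54: electronic goods → 7% + 1.75% municipal = 8.75% → $40.03
Total tax = $2.53 + $12.65 + $0.84 + $2.38 + $3.38 + $2.64 + $19.34 + $6.82 + $40.03 = $90.61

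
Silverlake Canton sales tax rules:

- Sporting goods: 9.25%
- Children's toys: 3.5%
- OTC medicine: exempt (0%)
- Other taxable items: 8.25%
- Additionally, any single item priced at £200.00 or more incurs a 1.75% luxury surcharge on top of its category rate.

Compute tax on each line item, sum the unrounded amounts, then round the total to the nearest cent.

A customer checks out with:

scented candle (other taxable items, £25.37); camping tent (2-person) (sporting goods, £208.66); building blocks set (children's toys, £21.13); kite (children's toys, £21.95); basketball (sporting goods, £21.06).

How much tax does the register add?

Scented candle £25.37: other taxable items → 8.25% → £2.093025
Camping tent (2-person) £208.66: sporting goods → 9.25% + 1.75% surcharge = 11% → £22.9526
Building blocks set £21.13: children's toys → 3.5% → £0.73955
Kite £21.95: children's toys → 3.5% → £0.76825
Basketball £21.06: sporting goods → 9.25% → £1.94805
Unrounded tax sum = £28.501475 → £28.50

£28.50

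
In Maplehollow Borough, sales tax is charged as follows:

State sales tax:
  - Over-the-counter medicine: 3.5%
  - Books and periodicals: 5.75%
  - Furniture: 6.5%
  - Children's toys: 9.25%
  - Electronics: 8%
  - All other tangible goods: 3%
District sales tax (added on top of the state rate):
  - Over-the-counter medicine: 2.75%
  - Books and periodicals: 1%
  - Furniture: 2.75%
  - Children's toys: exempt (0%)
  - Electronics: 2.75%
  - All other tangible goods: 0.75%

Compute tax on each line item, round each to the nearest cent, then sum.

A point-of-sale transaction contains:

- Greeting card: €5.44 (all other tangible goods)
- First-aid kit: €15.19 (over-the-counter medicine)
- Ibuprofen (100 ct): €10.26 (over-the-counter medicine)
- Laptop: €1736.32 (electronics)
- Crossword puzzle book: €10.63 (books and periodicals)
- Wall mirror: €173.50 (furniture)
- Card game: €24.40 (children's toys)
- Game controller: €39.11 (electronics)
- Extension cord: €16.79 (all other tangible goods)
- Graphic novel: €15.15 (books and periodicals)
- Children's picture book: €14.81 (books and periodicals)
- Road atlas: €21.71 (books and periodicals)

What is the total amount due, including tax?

Greeting card €5.44: all other tangible goods → 3% + 0.75% district = 3.75% → €0.20
First-aid kit €15.19: over-the-counter medicine → 3.5% + 2.75% district = 6.25% → €0.95
Ibuprofen (100 ct) €10.26: over-the-counter medicine → 3.5% + 2.75% district = 6.25% → €0.64
Laptop €1736.32: electronics → 8% + 2.75% district = 10.75% → €186.65
Crossword puzzle book €10.63: books and periodicals → 5.75% + 1% district = 6.75% → €0.72
Wall mirror €173.50: furniture → 6.5% + 2.75% district = 9.25% → €16.05
Card game €24.40: children's toys → 9.25% + 0% district = 9.25% → €2.26
Game controller €39.11: electronics → 8% + 2.75% district = 10.75% → €4.20
Extension cord €16.79: all other tangible goods → 3% + 0.75% district = 3.75% → €0.63
Graphic novel €15.15: books and periodicals → 5.75% + 1% district = 6.75% → €1.02
Children's picture book €14.81: books and periodicals → 5.75% + 1% district = 6.75% → €1.00
Road atlas €21.71: books and periodicals → 5.75% + 1% district = 6.75% → €1.47
Subtotal = €2083.31; tax = €215.79; total due = €2299.10

€2299.10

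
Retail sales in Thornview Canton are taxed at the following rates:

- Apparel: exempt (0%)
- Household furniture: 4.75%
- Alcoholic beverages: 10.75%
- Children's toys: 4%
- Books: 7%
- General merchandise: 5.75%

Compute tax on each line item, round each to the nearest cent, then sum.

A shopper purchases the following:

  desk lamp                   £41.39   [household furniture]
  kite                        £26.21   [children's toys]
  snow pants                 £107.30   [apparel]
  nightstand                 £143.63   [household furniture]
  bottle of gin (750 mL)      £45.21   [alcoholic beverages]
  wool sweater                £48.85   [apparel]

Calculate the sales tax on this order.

Desk lamp £41.39: household furniture → 4.75% → £1.97
Kite £26.21: children's toys → 4% → £1.05
Snow pants £107.30: apparel → 0% → £0.00
Nightstand £143.63: household furniture → 4.75% → £6.82
Bottle of gin (750 mL) £45.21: alcoholic beverages → 10.75% → £4.86
Wool sweater £48.85: apparel → 0% → £0.00
Total tax = £1.97 + £1.05 + £6.82 + £4.86 = £14.70

£14.70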